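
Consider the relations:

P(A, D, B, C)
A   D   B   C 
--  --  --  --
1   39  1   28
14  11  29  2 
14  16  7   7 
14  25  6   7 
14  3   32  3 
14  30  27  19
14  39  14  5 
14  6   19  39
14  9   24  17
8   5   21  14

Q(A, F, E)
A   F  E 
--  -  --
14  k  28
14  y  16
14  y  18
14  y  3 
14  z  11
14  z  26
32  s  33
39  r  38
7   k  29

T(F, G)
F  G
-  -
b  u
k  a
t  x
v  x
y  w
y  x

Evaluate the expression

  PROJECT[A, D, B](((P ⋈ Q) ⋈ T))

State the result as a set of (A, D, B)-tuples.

P ⋈ Q (natural join on A): {(14, 11, 29, 2, k, 28), (14, 11, 29, 2, y, 16), (14, 11, 29, 2, y, 18), (14, 11, 29, 2, y, 3), (14, 11, 29, 2, z, 11), (14, 11, 29, 2, z, 26), (14, 16, 7, 7, k, 28), (14, 16, 7, 7, y, 16), (14, 16, 7, 7, y, 18), (14, 16, 7, 7, y, 3), (14, 16, 7, 7, z, 11), (14, 16, 7, 7, z, 26), (14, 25, 6, 7, k, 28), (14, 25, 6, 7, y, 16), (14, 25, 6, 7, y, 18), (14, 25, 6, 7, y, 3), (14, 25, 6, 7, z, 11), (14, 25, 6, 7, z, 26), (14, 3, 32, 3, k, 28), (14, 3, 32, 3, y, 16), (14, 3, 32, 3, y, 18), (14, 3, 32, 3, y, 3), (14, 3, 32, 3, z, 11), (14, 3, 32, 3, z, 26), (14, 30, 27, 19, k, 28), (14, 30, 27, 19, y, 16), (14, 30, 27, 19, y, 18), (14, 30, 27, 19, y, 3), (14, 30, 27, 19, z, 11), (14, 30, 27, 19, z, 26), (14, 39, 14, 5, k, 28), (14, 39, 14, 5, y, 16), (14, 39, 14, 5, y, 18), (14, 39, 14, 5, y, 3), (14, 39, 14, 5, z, 11), (14, 39, 14, 5, z, 26), (14, 6, 19, 39, k, 28), (14, 6, 19, 39, y, 16), (14, 6, 19, 39, y, 18), (14, 6, 19, 39, y, 3), (14, 6, 19, 39, z, 11), (14, 6, 19, 39, z, 26), (14, 9, 24, 17, k, 28), (14, 9, 24, 17, y, 16), (14, 9, 24, 17, y, 18), (14, 9, 24, 17, y, 3), (14, 9, 24, 17, z, 11), (14, 9, 24, 17, z, 26)}
(P ⋈ Q) ⋈ T (natural join on F): {(14, 11, 29, 2, k, 28, a), (14, 11, 29, 2, y, 16, w), (14, 11, 29, 2, y, 16, x), (14, 11, 29, 2, y, 18, w), (14, 11, 29, 2, y, 18, x), (14, 11, 29, 2, y, 3, w), (14, 11, 29, 2, y, 3, x), (14, 16, 7, 7, k, 28, a), (14, 16, 7, 7, y, 16, w), (14, 16, 7, 7, y, 16, x), (14, 16, 7, 7, y, 18, w), (14, 16, 7, 7, y, 18, x), (14, 16, 7, 7, y, 3, w), (14, 16, 7, 7, y, 3, x), (14, 25, 6, 7, k, 28, a), (14, 25, 6, 7, y, 16, w), (14, 25, 6, 7, y, 16, x), (14, 25, 6, 7, y, 18, w), (14, 25, 6, 7, y, 18, x), (14, 25, 6, 7, y, 3, w), (14, 25, 6, 7, y, 3, x), (14, 3, 32, 3, k, 28, a), (14, 3, 32, 3, y, 16, w), (14, 3, 32, 3, y, 16, x), (14, 3, 32, 3, y, 18, w), (14, 3, 32, 3, y, 18, x), (14, 3, 32, 3, y, 3, w), (14, 3, 32, 3, y, 3, x), (14, 30, 27, 19, k, 28, a), (14, 30, 27, 19, y, 16, w), (14, 30, 27, 19, y, 16, x), (14, 30, 27, 19, y, 18, w), (14, 30, 27, 19, y, 18, x), (14, 30, 27, 19, y, 3, w), (14, 30, 27, 19, y, 3, x), (14, 39, 14, 5, k, 28, a), (14, 39, 14, 5, y, 16, w), (14, 39, 14, 5, y, 16, x), (14, 39, 14, 5, y, 18, w), (14, 39, 14, 5, y, 18, x), (14, 39, 14, 5, y, 3, w), (14, 39, 14, 5, y, 3, x), (14, 6, 19, 39, k, 28, a), (14, 6, 19, 39, y, 16, w), (14, 6, 19, 39, y, 16, x), (14, 6, 19, 39, y, 18, w), (14, 6, 19, 39, y, 18, x), (14, 6, 19, 39, y, 3, w), (14, 6, 19, 39, y, 3, x), (14, 9, 24, 17, k, 28, a), (14, 9, 24, 17, y, 16, w), (14, 9, 24, 17, y, 16, x), (14, 9, 24, 17, y, 18, w), (14, 9, 24, 17, y, 18, x), (14, 9, 24, 17, y, 3, w), (14, 9, 24, 17, y, 3, x)}
Projecting to A, D, B (48 duplicate(s) eliminated): {(14, 11, 29), (14, 16, 7), (14, 25, 6), (14, 3, 32), (14, 30, 27), (14, 39, 14), (14, 6, 19), (14, 9, 24)}

{(14, 11, 29), (14, 16, 7), (14, 25, 6), (14, 3, 32), (14, 30, 27), (14, 39, 14), (14, 6, 19), (14, 9, 24)}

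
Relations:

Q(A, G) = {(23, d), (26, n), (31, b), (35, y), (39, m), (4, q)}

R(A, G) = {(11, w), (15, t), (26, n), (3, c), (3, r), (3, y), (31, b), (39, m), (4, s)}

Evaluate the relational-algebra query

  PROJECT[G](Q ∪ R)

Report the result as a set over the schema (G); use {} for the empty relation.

{b, c, d, m, n, q, r, s, t, w, y}

Taking the union: {(11, w), (15, t), (23, d), (26, n), (3, c), (3, r), (3, y), (31, b), (35, y), (39, m), (4, q), (4, s)}
Projecting to G (1 duplicate(s) eliminated): {b, c, d, m, n, q, r, s, t, w, y}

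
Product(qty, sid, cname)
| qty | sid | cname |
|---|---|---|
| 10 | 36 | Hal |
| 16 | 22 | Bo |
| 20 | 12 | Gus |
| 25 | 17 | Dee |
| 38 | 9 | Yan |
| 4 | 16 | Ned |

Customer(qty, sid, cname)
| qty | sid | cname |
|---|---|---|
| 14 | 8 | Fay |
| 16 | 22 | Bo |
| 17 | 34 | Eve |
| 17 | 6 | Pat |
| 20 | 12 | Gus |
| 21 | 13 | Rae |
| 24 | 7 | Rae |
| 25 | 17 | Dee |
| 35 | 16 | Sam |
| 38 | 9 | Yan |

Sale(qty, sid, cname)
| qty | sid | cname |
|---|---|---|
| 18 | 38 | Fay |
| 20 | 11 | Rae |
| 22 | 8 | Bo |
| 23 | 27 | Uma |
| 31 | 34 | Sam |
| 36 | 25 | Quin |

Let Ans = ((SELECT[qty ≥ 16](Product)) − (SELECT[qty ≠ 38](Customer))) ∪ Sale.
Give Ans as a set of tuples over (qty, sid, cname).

{(18, 38, Fay), (20, 11, Rae), (22, 8, Bo), (23, 27, Uma), (31, 34, Sam), (36, 25, Quin), (38, 9, Yan)}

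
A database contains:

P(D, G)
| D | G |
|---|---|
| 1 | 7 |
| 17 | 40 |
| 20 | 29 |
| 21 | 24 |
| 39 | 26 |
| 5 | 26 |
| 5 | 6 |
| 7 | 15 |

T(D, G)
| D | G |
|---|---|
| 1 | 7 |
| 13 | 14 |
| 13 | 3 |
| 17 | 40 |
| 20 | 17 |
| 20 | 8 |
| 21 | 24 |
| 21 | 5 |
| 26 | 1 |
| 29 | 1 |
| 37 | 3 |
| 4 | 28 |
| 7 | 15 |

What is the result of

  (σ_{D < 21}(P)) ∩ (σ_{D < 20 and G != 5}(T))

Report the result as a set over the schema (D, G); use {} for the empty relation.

{(1, 7), (17, 40), (7, 15)}

Filtering on D < 21 leaves {(1, 7), (17, 40), (20, 29), (5, 26), (5, 6), (7, 15)}.
Filtering on D < 20 and G != 5 leaves {(1, 7), (13, 14), (13, 3), (17, 40), (4, 28), (7, 15)}.
Set intersection of the two operands is {(1, 7), (17, 40), (7, 15)}.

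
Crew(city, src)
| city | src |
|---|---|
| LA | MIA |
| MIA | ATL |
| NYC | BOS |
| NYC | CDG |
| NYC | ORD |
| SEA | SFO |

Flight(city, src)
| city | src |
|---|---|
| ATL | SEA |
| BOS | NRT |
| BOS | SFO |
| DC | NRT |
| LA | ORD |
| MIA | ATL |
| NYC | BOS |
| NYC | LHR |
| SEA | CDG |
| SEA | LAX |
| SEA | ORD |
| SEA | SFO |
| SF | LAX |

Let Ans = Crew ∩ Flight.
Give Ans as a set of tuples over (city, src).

{(MIA, ATL), (NYC, BOS), (SEA, SFO)}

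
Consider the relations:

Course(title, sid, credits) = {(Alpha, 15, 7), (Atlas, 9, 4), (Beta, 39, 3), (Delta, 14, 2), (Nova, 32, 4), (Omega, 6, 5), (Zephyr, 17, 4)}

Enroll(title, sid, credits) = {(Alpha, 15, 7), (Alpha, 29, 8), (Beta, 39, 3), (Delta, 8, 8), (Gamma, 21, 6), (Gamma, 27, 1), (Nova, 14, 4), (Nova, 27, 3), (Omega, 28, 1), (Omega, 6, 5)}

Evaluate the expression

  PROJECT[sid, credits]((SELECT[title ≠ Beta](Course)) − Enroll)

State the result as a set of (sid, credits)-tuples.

{(14, 2), (17, 4), (32, 4), (9, 4)}

Selection title ≠ Beta: {(Alpha, 15, 7), (Atlas, 9, 4), (Delta, 14, 2), (Nova, 32, 4), (Omega, 6, 5), (Zephyr, 17, 4)}
Set difference of the two operands is {(Atlas, 9, 4), (Delta, 14, 2), (Nova, 32, 4), (Zephyr, 17, 4)}.
π_{sid, credits} gives {(14, 2), (17, 4), (32, 4), (9, 4)}.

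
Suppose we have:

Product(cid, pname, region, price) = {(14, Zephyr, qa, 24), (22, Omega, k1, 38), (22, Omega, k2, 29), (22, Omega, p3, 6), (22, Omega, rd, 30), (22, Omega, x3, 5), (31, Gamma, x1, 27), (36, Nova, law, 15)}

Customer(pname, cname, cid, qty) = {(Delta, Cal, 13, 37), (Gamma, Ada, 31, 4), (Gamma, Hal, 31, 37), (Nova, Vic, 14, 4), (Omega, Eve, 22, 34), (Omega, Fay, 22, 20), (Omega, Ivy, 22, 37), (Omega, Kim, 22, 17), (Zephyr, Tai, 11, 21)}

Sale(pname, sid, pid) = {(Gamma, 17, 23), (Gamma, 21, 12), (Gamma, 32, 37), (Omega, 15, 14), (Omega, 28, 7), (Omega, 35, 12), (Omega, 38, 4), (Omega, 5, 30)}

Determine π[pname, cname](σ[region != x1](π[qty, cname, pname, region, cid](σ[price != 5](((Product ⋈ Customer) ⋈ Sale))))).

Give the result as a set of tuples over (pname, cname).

{(Omega, Eve), (Omega, Fay), (Omega, Ivy), (Omega, Kim)}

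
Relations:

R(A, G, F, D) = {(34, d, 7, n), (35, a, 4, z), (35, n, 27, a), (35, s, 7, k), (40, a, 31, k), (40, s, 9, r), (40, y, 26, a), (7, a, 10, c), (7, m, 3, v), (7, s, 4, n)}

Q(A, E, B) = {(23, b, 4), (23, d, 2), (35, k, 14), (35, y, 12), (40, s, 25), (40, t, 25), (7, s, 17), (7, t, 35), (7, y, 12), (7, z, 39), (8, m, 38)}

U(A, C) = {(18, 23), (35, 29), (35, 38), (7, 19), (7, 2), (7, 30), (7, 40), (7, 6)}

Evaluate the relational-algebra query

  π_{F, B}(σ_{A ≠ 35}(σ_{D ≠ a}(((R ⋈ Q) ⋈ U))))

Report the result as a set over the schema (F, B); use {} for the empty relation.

{(10, 12), (10, 17), (10, 35), (10, 39), (3, 12), (3, 17), (3, 35), (3, 39), (4, 12), (4, 17), (4, 35), (4, 39)}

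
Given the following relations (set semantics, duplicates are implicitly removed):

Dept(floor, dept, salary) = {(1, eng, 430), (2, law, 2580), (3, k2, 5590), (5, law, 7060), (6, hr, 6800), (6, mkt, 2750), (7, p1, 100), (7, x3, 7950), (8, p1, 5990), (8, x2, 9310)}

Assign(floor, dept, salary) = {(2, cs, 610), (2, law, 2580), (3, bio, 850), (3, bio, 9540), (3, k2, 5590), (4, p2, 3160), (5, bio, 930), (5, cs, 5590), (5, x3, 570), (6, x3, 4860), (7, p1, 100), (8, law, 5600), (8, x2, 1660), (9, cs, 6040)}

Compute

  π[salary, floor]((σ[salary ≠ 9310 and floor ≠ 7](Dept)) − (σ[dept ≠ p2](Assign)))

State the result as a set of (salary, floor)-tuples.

Selection salary ≠ 9310 and floor ≠ 7: {(1, eng, 430), (2, law, 2580), (3, k2, 5590), (5, law, 7060), (6, hr, 6800), (6, mkt, 2750), (8, p1, 5990)}
Selection dept ≠ p2: {(2, cs, 610), (2, law, 2580), (3, bio, 850), (3, bio, 9540), (3, k2, 5590), (5, bio, 930), (5, cs, 5590), (5, x3, 570), (6, x3, 4860), (7, p1, 100), (8, law, 5600), (8, x2, 1660), (9, cs, 6040)}
Set difference of the two operands is {(1, eng, 430), (5, law, 7060), (6, hr, 6800), (6, mkt, 2750), (8, p1, 5990)}.
Projecting to salary, floor: {(2750, 6), (430, 1), (5990, 8), (6800, 6), (7060, 5)}

{(2750, 6), (430, 1), (5990, 8), (6800, 6), (7060, 5)}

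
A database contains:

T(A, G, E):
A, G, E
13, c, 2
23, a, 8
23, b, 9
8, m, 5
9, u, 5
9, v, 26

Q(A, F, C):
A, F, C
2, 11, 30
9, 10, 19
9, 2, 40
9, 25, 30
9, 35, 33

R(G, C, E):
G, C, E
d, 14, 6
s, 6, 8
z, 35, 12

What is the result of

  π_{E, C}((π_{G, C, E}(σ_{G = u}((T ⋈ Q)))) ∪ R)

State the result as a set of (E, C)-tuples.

Natural join on A: {(9, u, 5, 10, 19), (9, u, 5, 2, 40), (9, u, 5, 25, 30), (9, u, 5, 35, 33), (9, v, 26, 10, 19), (9, v, 26, 2, 40), (9, v, 26, 25, 30), (9, v, 26, 35, 33)}
σ[G = u]: keep tuples satisfying G = u → {(9, u, 5, 10, 19), (9, u, 5, 2, 40), (9, u, 5, 25, 30), (9, u, 5, 35, 33)}
π[G, C, E]: project onto (G, C, E) → {(u, 19, 5), (u, 30, 5), (u, 33, 5), (u, 40, 5)}
Union: {(u, 19, 5), (u, 30, 5), (u, 33, 5), (u, 40, 5)} with {(d, 14, 6), (s, 6, 8), (z, 35, 12)} → {(d, 14, 6), (s, 6, 8), (u, 19, 5), (u, 30, 5), (u, 33, 5), (u, 40, 5), (z, 35, 12)}
π[E, C]: project onto (E, C) → {(12, 35), (5, 19), (5, 30), (5, 33), (5, 40), (6, 14), (8, 6)}

{(12, 35), (5, 19), (5, 30), (5, 33), (5, 40), (6, 14), (8, 6)}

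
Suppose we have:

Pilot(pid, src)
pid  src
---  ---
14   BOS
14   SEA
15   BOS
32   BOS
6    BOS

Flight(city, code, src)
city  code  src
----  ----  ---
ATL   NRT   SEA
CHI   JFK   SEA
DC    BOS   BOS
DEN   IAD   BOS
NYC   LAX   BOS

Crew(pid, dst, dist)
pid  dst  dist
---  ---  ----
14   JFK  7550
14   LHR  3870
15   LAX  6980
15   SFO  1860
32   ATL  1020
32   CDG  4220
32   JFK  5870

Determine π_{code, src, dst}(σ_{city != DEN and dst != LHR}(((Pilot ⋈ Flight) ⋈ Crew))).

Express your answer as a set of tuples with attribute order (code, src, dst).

{(BOS, BOS, ATL), (BOS, BOS, CDG), (BOS, BOS, JFK), (BOS, BOS, LAX), (BOS, BOS, SFO), (JFK, SEA, JFK), (LAX, BOS, ATL), (LAX, BOS, CDG), (LAX, BOS, JFK), (LAX, BOS, LAX), (LAX, BOS, SFO), (NRT, SEA, JFK)}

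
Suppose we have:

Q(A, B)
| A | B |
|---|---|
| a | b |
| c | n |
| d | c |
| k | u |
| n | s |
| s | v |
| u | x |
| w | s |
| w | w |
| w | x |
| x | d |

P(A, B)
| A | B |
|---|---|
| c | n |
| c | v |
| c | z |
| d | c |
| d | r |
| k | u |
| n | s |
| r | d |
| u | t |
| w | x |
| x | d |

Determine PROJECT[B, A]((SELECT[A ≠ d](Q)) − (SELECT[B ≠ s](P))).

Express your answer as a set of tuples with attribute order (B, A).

{(b, a), (s, n), (s, w), (v, s), (w, w), (x, u)}

Selection A ≠ d: {(a, b), (c, n), (k, u), (n, s), (s, v), (u, x), (w, s), (w, w), (w, x), (x, d)}
Selection B ≠ s: {(c, n), (c, v), (c, z), (d, c), (d, r), (k, u), (r, d), (u, t), (w, x), (x, d)}
Difference: {(a, b), (c, n), (k, u), (n, s), (s, v), (u, x), (w, s), (w, w), (w, x), (x, d)} with {(c, n), (c, v), (c, z), (d, c), (d, r), (k, u), (r, d), (u, t), (w, x), (x, d)} → {(a, b), (n, s), (s, v), (u, x), (w, s), (w, w)}
π[B, A]: project onto (B, A) → {(b, a), (s, n), (s, w), (v, s), (w, w), (x, u)}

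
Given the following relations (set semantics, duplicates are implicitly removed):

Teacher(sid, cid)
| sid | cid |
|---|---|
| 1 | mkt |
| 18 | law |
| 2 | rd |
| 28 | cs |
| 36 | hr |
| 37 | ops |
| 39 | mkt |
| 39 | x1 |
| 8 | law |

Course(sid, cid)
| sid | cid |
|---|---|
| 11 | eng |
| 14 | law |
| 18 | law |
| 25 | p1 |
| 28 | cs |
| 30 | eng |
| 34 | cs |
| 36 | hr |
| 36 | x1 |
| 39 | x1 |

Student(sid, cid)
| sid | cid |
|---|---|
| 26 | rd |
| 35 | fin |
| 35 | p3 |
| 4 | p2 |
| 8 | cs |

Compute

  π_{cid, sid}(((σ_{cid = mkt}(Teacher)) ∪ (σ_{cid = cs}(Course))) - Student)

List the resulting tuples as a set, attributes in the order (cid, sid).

Apply σ_{cid = mkt}; surviving tuples: {(1, mkt), (39, mkt)}
Apply σ_{cid = cs}; surviving tuples: {(28, cs), (34, cs)}
Taking the union: {(1, mkt), (28, cs), (34, cs), (39, mkt)}
Taking the difference: {(1, mkt), (28, cs), (34, cs), (39, mkt)}
Projecting to cid, sid: {(cs, 28), (cs, 34), (mkt, 1), (mkt, 39)}

{(cs, 28), (cs, 34), (mkt, 1), (mkt, 39)}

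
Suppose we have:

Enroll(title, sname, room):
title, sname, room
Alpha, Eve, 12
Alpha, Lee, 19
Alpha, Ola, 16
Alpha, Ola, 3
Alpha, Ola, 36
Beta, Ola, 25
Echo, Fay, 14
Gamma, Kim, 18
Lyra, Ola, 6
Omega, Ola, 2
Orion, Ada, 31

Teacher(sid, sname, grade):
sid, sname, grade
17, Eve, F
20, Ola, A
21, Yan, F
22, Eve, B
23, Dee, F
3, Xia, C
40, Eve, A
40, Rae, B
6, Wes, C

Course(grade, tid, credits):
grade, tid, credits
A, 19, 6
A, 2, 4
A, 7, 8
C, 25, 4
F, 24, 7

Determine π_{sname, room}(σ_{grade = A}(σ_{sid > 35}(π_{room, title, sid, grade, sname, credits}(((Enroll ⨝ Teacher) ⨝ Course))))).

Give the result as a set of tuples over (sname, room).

Joining Enroll and Teacher on sname yields {(Alpha, Eve, 12, 17, F), (Alpha, Eve, 12, 22, B), (Alpha, Eve, 12, 40, A), (Alpha, Ola, 16, 20, A), (Alpha, Ola, 3, 20, A), (Alpha, Ola, 36, 20, A), (Beta, Ola, 25, 20, A), (Lyra, Ola, 6, 20, A), (Omega, Ola, 2, 20, A)}.
Joining (Enroll ⨝ Teacher) and Course on grade yields {(Alpha, Eve, 12, 17, F, 24, 7), (Alpha, Eve, 12, 40, A, 19, 6), (Alpha, Eve, 12, 40, A, 2, 4), (Alpha, Eve, 12, 40, A, 7, 8), (Alpha, Ola, 16, 20, A, 19, 6), (Alpha, Ola, 16, 20, A, 2, 4), (Alpha, Ola, 16, 20, A, 7, 8), (Alpha, Ola, 3, 20, A, 19, 6), (Alpha, Ola, 3, 20, A, 2, 4), (Alpha, Ola, 3, 20, A, 7, 8), (Alpha, Ola, 36, 20, A, 19, 6), (Alpha, Ola, 36, 20, A, 2, 4), (Alpha, Ola, 36, 20, A, 7, 8), (Beta, Ola, 25, 20, A, 19, 6), (Beta, Ola, 25, 20, A, 2, 4), (Beta, Ola, 25, 20, A, 7, 8), (Lyra, Ola, 6, 20, A, 19, 6), (Lyra, Ola, 6, 20, A, 2, 4), (Lyra, Ola, 6, 20, A, 7, 8), (Omega, Ola, 2, 20, A, 19, 6), (Omega, Ola, 2, 20, A, 2, 4), (Omega, Ola, 2, 20, A, 7, 8)}.
Keep only column(s) room, title, sid, grade, sname, credits: {(12, Alpha, 17, F, Eve, 7), (12, Alpha, 40, A, Eve, 4), (12, Alpha, 40, A, Eve, 6), (12, Alpha, 40, A, Eve, 8), (16, Alpha, 20, A, Ola, 4), (16, Alpha, 20, A, Ola, 6), (16, Alpha, 20, A, Ola, 8), (2, Omega, 20, A, Ola, 4), (2, Omega, 20, A, Ola, 6), (2, Omega, 20, A, Ola, 8), (25, Beta, 20, A, Ola, 4), (25, Beta, 20, A, Ola, 6), (25, Beta, 20, A, Ola, 8), (3, Alpha, 20, A, Ola, 4), (3, Alpha, 20, A, Ola, 6), (3, Alpha, 20, A, Ola, 8), (36, Alpha, 20, A, Ola, 4), (36, Alpha, 20, A, Ola, 6), (36, Alpha, 20, A, Ola, 8), (6, Lyra, 20, A, Ola, 4), (6, Lyra, 20, A, Ola, 6), (6, Lyra, 20, A, Ola, 8)}
σ[sid > 35]: keep tuples satisfying sid > 35 → {(12, Alpha, 40, A, Eve, 4), (12, Alpha, 40, A, Eve, 6), (12, Alpha, 40, A, Eve, 8)}
σ[grade = A]: keep tuples satisfying grade = A → {(12, Alpha, 40, A, Eve, 4), (12, Alpha, 40, A, Eve, 6), (12, Alpha, 40, A, Eve, 8)}
Keep only column(s) sname, room (2 duplicate(s) eliminated): {(Eve, 12)}

{(Eve, 12)}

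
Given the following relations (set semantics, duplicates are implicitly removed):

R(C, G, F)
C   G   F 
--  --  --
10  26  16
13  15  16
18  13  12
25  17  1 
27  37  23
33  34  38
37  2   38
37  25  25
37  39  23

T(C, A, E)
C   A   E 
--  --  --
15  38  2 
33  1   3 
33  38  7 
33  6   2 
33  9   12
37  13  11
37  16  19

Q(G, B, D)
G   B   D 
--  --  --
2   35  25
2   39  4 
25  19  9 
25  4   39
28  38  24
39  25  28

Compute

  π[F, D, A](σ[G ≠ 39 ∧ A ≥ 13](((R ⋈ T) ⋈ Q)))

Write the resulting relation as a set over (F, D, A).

{(25, 39, 13), (25, 39, 16), (25, 9, 13), (25, 9, 16), (38, 25, 13), (38, 25, 16), (38, 4, 13), (38, 4, 16)}

R ⋈ T (natural join on C): {(33, 34, 38, 1, 3), (33, 34, 38, 38, 7), (33, 34, 38, 6, 2), (33, 34, 38, 9, 12), (37, 2, 38, 13, 11), (37, 2, 38, 16, 19), (37, 25, 25, 13, 11), (37, 25, 25, 16, 19), (37, 39, 23, 13, 11), (37, 39, 23, 16, 19)}
(R ⋈ T) ⋈ Q (natural join on G): {(37, 2, 38, 13, 11, 35, 25), (37, 2, 38, 13, 11, 39, 4), (37, 2, 38, 16, 19, 35, 25), (37, 2, 38, 16, 19, 39, 4), (37, 25, 25, 13, 11, 19, 9), (37, 25, 25, 13, 11, 4, 39), (37, 25, 25, 16, 19, 19, 9), (37, 25, 25, 16, 19, 4, 39), (37, 39, 23, 13, 11, 25, 28), (37, 39, 23, 16, 19, 25, 28)}
Filtering on G ≠ 39 ∧ A ≥ 13 leaves {(37, 2, 38, 13, 11, 35, 25), (37, 2, 38, 13, 11, 39, 4), (37, 2, 38, 16, 19, 35, 25), (37, 2, 38, 16, 19, 39, 4), (37, 25, 25, 13, 11, 19, 9), (37, 25, 25, 13, 11, 4, 39), (37, 25, 25, 16, 19, 19, 9), (37, 25, 25, 16, 19, 4, 39)}.
Projecting to F, D, A: {(25, 39, 13), (25, 39, 16), (25, 9, 13), (25, 9, 16), (38, 25, 13), (38, 25, 16), (38, 4, 13), (38, 4, 16)}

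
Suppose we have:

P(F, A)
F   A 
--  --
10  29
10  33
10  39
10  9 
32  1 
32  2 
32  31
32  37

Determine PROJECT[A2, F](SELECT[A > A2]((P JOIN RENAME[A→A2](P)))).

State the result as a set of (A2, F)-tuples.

ρ[A→A2]: schema becomes (F, A2); tuples unchanged.
Joining P and RENAME[A→A2](P) on F yields {(10, 29, 29), (10, 29, 33), (10, 29, 39), (10, 29, 9), (10, 33, 29), (10, 33, 33), (10, 33, 39), (10, 33, 9), (10, 39, 29), (10, 39, 33), (10, 39, 39), (10, 39, 9), (10, 9, 29), (10, 9, 33), (10, 9, 39), (10, 9, 9), (32, 1, 1), (32, 1, 2), (32, 1, 31), (32, 1, 37), (32, 2, 1), (32, 2, 2), (32, 2, 31), (32, 2, 37), (32, 31, 1), (32, 31, 2), (32, 31, 31), (32, 31, 37), (32, 37, 1), (32, 37, 2), (32, 37, 31), (32, 37, 37)}.
Selection A > A2: {(10, 29, 9), (10, 33, 29), (10, 33, 9), (10, 39, 29), (10, 39, 33), (10, 39, 9), (32, 2, 1), (32, 31, 1), (32, 31, 2), (32, 37, 1), (32, 37, 2), (32, 37, 31)}
Projecting to A2, F (6 duplicate(s) eliminated): {(1, 32), (2, 32), (29, 10), (31, 32), (33, 10), (9, 10)}

{(1, 32), (2, 32), (29, 10), (31, 32), (33, 10), (9, 10)}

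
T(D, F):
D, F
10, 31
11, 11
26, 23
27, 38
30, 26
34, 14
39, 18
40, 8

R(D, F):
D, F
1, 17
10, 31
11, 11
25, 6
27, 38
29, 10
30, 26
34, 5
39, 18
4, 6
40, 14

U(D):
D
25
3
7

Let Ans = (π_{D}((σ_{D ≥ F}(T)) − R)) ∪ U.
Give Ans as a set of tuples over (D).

σ[D ≥ F]: keep tuples satisfying D ≥ F → {(11, 11), (26, 23), (30, 26), (34, 14), (39, 18), (40, 8)}
Difference: {(11, 11), (26, 23), (30, 26), (34, 14), (39, 18), (40, 8)} with {(1, 17), (10, 31), (11, 11), (25, 6), (27, 38), (29, 10), (30, 26), (34, 5), (39, 18), (4, 6), (40, 14)} → {(26, 23), (34, 14), (40, 8)}
Projecting to D: {26, 34, 40}
Union: {26, 34, 40} with {25, 3, 7} → {25, 26, 3, 34, 40, 7}

{25, 26, 3, 34, 40, 7}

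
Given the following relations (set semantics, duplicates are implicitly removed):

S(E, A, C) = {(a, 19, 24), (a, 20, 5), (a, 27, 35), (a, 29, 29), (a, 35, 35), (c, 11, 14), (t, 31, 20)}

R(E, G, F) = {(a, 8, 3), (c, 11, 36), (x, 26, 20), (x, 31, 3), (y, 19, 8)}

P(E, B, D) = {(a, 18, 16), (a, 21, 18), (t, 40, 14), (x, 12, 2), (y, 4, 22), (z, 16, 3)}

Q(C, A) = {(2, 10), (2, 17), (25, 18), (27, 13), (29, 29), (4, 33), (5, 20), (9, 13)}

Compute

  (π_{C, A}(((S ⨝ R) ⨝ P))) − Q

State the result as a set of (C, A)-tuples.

Natural join on E: {(a, 19, 24, 8, 3), (a, 20, 5, 8, 3), (a, 27, 35, 8, 3), (a, 29, 29, 8, 3), (a, 35, 35, 8, 3), (c, 11, 14, 11, 36)}
Natural join on E: {(a, 19, 24, 8, 3, 18, 16), (a, 19, 24, 8, 3, 21, 18), (a, 20, 5, 8, 3, 18, 16), (a, 20, 5, 8, 3, 21, 18), (a, 27, 35, 8, 3, 18, 16), (a, 27, 35, 8, 3, 21, 18), (a, 29, 29, 8, 3, 18, 16), (a, 29, 29, 8, 3, 21, 18), (a, 35, 35, 8, 3, 18, 16), (a, 35, 35, 8, 3, 21, 18)}
Projecting to C, A (5 duplicate(s) eliminated): {(24, 19), (29, 29), (35, 27), (35, 35), (5, 20)}
Taking the difference: {(24, 19), (35, 27), (35, 35)}

{(24, 19), (35, 27), (35, 35)}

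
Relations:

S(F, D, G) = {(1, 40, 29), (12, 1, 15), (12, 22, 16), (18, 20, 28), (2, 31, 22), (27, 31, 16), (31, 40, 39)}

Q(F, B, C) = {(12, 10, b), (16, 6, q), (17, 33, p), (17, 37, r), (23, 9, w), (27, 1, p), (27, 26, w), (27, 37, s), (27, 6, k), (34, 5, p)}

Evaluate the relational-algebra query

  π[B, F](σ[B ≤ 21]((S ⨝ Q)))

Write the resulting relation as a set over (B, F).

{(1, 27), (10, 12), (6, 27)}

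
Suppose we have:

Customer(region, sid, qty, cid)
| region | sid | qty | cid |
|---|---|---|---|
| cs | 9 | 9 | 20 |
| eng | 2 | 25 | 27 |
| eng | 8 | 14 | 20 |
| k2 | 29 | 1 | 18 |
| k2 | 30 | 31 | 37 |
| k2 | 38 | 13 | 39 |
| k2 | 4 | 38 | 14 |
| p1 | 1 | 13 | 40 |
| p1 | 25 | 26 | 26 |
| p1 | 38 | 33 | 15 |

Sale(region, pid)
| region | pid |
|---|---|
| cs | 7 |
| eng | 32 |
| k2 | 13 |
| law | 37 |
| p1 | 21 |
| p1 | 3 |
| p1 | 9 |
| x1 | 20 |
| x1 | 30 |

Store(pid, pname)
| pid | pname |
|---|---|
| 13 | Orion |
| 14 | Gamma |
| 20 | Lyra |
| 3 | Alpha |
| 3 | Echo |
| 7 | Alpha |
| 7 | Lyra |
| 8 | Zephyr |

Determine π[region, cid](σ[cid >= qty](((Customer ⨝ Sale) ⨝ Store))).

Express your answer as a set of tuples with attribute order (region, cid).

{(cs, 20), (k2, 18), (k2, 37), (k2, 39), (p1, 26), (p1, 40)}

Customer ⋈ Sale (natural join on region): {(cs, 9, 9, 20, 7), (eng, 2, 25, 27, 32), (eng, 8, 14, 20, 32), (k2, 29, 1, 18, 13), (k2, 30, 31, 37, 13), (k2, 38, 13, 39, 13), (k2, 4, 38, 14, 13), (p1, 1, 13, 40, 21), (p1, 1, 13, 40, 3), (p1, 1, 13, 40, 9), (p1, 25, 26, 26, 21), (p1, 25, 26, 26, 3), (p1, 25, 26, 26, 9), (p1, 38, 33, 15, 21), (p1, 38, 33, 15, 3), (p1, 38, 33, 15, 9)}
(Customer ⨝ Sale) ⋈ Store (natural join on pid): {(cs, 9, 9, 20, 7, Alpha), (cs, 9, 9, 20, 7, Lyra), (k2, 29, 1, 18, 13, Orion), (k2, 30, 31, 37, 13, Orion), (k2, 38, 13, 39, 13, Orion), (k2, 4, 38, 14, 13, Orion), (p1, 1, 13, 40, 3, Alpha), (p1, 1, 13, 40, 3, Echo), (p1, 25, 26, 26, 3, Alpha), (p1, 25, 26, 26, 3, Echo), (p1, 38, 33, 15, 3, Alpha), (p1, 38, 33, 15, 3, Echo)}
Filtering on cid >= qty leaves {(cs, 9, 9, 20, 7, Alpha), (cs, 9, 9, 20, 7, Lyra), (k2, 29, 1, 18, 13, Orion), (k2, 30, 31, 37, 13, Orion), (k2, 38, 13, 39, 13, Orion), (p1, 1, 13, 40, 3, Alpha), (p1, 1, 13, 40, 3, Echo), (p1, 25, 26, 26, 3, Alpha), (p1, 25, 26, 26, 3, Echo)}.
Keep only column(s) region, cid (3 duplicate(s) eliminated): {(cs, 20), (k2, 18), (k2, 37), (k2, 39), (p1, 26), (p1, 40)}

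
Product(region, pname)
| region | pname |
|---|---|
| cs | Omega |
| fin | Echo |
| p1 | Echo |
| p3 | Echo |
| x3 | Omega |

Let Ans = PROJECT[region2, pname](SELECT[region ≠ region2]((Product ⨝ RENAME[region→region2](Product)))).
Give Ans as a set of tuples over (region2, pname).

{(cs, Omega), (fin, Echo), (p1, Echo), (p3, Echo), (x3, Omega)}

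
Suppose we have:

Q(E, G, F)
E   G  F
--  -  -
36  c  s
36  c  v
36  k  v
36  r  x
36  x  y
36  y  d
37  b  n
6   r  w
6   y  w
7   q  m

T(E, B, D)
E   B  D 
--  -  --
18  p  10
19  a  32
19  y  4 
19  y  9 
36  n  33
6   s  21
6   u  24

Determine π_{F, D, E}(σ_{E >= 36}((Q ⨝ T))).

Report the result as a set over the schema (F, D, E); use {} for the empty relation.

{(d, 33, 36), (s, 33, 36), (v, 33, 36), (x, 33, 36), (y, 33, 36)}

Natural join on E: {(36, c, s, n, 33), (36, c, v, n, 33), (36, k, v, n, 33), (36, r, x, n, 33), (36, x, y, n, 33), (36, y, d, n, 33), (6, r, w, s, 21), (6, r, w, u, 24), (6, y, w, s, 21), (6, y, w, u, 24)}
Apply σ_{E >= 36}; surviving tuples: {(36, c, s, n, 33), (36, c, v, n, 33), (36, k, v, n, 33), (36, r, x, n, 33), (36, x, y, n, 33), (36, y, d, n, 33)}
π[F, D, E]: project onto (F, D, E) (1 duplicate(s) eliminated) → {(d, 33, 36), (s, 33, 36), (v, 33, 36), (x, 33, 36), (y, 33, 36)}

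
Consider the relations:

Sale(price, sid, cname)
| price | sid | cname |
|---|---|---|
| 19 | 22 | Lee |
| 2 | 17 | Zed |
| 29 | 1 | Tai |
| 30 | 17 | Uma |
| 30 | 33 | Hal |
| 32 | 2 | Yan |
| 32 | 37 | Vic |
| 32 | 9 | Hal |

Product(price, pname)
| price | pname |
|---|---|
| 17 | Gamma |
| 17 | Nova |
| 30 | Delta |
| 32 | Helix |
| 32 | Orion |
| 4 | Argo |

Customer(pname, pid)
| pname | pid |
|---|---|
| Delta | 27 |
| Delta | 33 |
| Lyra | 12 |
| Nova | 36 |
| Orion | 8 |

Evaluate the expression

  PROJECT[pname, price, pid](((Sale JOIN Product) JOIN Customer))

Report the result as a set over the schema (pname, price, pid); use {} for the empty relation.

{(Delta, 30, 27), (Delta, 30, 33), (Orion, 32, 8)}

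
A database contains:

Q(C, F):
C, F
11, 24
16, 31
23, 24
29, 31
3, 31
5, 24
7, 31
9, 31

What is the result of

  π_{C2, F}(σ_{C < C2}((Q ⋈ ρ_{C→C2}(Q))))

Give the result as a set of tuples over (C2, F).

ρ[C→C2]: schema becomes (C2, F); tuples unchanged.
Natural join on F: {(11, 24, 11), (11, 24, 23), (11, 24, 5), (16, 31, 16), (16, 31, 29), (16, 31, 3), (16, 31, 7), (16, 31, 9), (23, 24, 11), (23, 24, 23), (23, 24, 5), (29, 31, 16), (29, 31, 29), (29, 31, 3), (29, 31, 7), (29, 31, 9), (3, 31, 16), (3, 31, 29), (3, 31, 3), (3, 31, 7), (3, 31, 9), (5, 24, 11), (5, 24, 23), (5, 24, 5), (7, 31, 16), (7, 31, 29), (7, 31, 3), (7, 31, 7), (7, 31, 9), (9, 31, 16), (9, 31, 29), (9, 31, 3), (9, 31, 7), (9, 31, 9)}
σ[C < C2]: keep tuples satisfying C < C2 → {(11, 24, 23), (16, 31, 29), (3, 31, 16), (3, 31, 29), (3, 31, 7), (3, 31, 9), (5, 24, 11), (5, 24, 23), (7, 31, 16), (7, 31, 29), (7, 31, 9), (9, 31, 16), (9, 31, 29)}
Projecting to C2, F (7 duplicate(s) eliminated): {(11, 24), (16, 31), (23, 24), (29, 31), (7, 31), (9, 31)}

{(11, 24), (16, 31), (23, 24), (29, 31), (7, 31), (9, 31)}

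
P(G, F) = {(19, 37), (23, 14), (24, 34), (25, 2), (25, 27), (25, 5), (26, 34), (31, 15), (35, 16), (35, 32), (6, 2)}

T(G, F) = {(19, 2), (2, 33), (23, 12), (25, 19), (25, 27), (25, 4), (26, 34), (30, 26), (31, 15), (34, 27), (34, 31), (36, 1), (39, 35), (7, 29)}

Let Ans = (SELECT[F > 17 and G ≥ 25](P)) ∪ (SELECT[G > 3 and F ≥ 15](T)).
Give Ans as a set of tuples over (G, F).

{(25, 19), (25, 27), (26, 34), (30, 26), (31, 15), (34, 27), (34, 31), (35, 32), (39, 35), (7, 29)}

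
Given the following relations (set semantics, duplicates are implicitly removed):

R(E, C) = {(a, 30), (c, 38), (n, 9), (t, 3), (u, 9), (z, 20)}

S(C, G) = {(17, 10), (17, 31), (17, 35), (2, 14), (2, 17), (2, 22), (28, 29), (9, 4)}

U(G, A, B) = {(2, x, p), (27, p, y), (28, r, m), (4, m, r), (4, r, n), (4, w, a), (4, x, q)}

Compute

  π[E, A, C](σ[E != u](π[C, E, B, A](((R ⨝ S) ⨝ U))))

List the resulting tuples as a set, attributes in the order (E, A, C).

{(n, m, 9), (n, r, 9), (n, w, 9), (n, x, 9)}

Natural join on C: {(n, 9, 4), (u, 9, 4)}
Natural join on G: {(n, 9, 4, m, r), (n, 9, 4, r, n), (n, 9, 4, w, a), (n, 9, 4, x, q), (u, 9, 4, m, r), (u, 9, 4, r, n), (u, 9, 4, w, a), (u, 9, 4, x, q)}
Projecting to C, E, B, A: {(9, n, a, w), (9, n, n, r), (9, n, q, x), (9, n, r, m), (9, u, a, w), (9, u, n, r), (9, u, q, x), (9, u, r, m)}
Selection E != u: {(9, n, a, w), (9, n, n, r), (9, n, q, x), (9, n, r, m)}
Projecting to E, A, C: {(n, m, 9), (n, r, 9), (n, w, 9), (n, x, 9)}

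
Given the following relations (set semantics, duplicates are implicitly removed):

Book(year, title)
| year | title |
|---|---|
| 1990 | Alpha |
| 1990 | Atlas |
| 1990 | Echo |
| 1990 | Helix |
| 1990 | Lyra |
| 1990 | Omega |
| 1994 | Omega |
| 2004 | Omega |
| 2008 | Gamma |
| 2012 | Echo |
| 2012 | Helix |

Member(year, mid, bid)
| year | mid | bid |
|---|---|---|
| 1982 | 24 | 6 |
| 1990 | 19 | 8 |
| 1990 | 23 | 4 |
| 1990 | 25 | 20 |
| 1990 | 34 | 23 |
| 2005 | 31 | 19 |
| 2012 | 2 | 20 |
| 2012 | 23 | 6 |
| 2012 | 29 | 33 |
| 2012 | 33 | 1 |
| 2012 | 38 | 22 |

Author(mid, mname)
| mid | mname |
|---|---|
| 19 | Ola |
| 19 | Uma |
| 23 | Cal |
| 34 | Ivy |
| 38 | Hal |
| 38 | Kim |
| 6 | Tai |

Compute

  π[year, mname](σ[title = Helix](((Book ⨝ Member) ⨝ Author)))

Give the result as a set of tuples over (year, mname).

Book ⋈ Member (natural join on year): {(1990, Alpha, 19, 8), (1990, Alpha, 23, 4), (1990, Alpha, 25, 20), (1990, Alpha, 34, 23), (1990, Atlas, 19, 8), (1990, Atlas, 23, 4), (1990, Atlas, 25, 20), (1990, Atlas, 34, 23), (1990, Echo, 19, 8), (1990, Echo, 23, 4), (1990, Echo, 25, 20), (1990, Echo, 34, 23), (1990, Helix, 19, 8), (1990, Helix, 23, 4), (1990, Helix, 25, 20), (1990, Helix, 34, 23), (1990, Lyra, 19, 8), (1990, Lyra, 23, 4), (1990, Lyra, 25, 20), (1990, Lyra, 34, 23), (1990, Omega, 19, 8), (1990, Omega, 23, 4), (1990, Omega, 25, 20), (1990, Omega, 34, 23), (2012, Echo, 2, 20), (2012, Echo, 23, 6), (2012, Echo, 29, 33), (2012, Echo, 33, 1), (2012, Echo, 38, 22), (2012, Helix, 2, 20), (2012, Helix, 23, 6), (2012, Helix, 29, 33), (2012, Helix, 33, 1), (2012, Helix, 38, 22)}
(Book ⨝ Member) ⋈ Author (natural join on mid): {(1990, Alpha, 19, 8, Ola), (1990, Alpha, 19, 8, Uma), (1990, Alpha, 23, 4, Cal), (1990, Alpha, 34, 23, Ivy), (1990, Atlas, 19, 8, Ola), (1990, Atlas, 19, 8, Uma), (1990, Atlas, 23, 4, Cal), (1990, Atlas, 34, 23, Ivy), (1990, Echo, 19, 8, Ola), (1990, Echo, 19, 8, Uma), (1990, Echo, 23, 4, Cal), (1990, Echo, 34, 23, Ivy), (1990, Helix, 19, 8, Ola), (1990, Helix, 19, 8, Uma), (1990, Helix, 23, 4, Cal), (1990, Helix, 34, 23, Ivy), (1990, Lyra, 19, 8, Ola), (1990, Lyra, 19, 8, Uma), (1990, Lyra, 23, 4, Cal), (1990, Lyra, 34, 23, Ivy), (1990, Omega, 19, 8, Ola), (1990, Omega, 19, 8, Uma), (1990, Omega, 23, 4, Cal), (1990, Omega, 34, 23, Ivy), (2012, Echo, 23, 6, Cal), (2012, Echo, 38, 22, Hal), (2012, Echo, 38, 22, Kim), (2012, Helix, 23, 6, Cal), (2012, Helix, 38, 22, Hal), (2012, Helix, 38, 22, Kim)}
Filtering on title = Helix leaves {(1990, Helix, 19, 8, Ola), (1990, Helix, 19, 8, Uma), (1990, Helix, 23, 4, Cal), (1990, Helix, 34, 23, Ivy), (2012, Helix, 23, 6, Cal), (2012, Helix, 38, 22, Hal), (2012, Helix, 38, 22, Kim)}.
Keep only column(s) year, mname: {(1990, Cal), (1990, Ivy), (1990, Ola), (1990, Uma), (2012, Cal), (2012, Hal), (2012, Kim)}

{(1990, Cal), (1990, Ivy), (1990, Ola), (1990, Uma), (2012, Cal), (2012, Hal), (2012, Kim)}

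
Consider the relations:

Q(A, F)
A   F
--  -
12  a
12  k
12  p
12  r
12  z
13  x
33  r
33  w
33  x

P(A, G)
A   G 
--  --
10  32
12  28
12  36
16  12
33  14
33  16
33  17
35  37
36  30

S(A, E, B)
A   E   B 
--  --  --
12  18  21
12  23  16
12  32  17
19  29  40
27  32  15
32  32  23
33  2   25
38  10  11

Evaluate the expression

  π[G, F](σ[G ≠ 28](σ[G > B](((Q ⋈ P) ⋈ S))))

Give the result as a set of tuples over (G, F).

Joining Q and P on A yields {(12, a, 28), (12, a, 36), (12, k, 28), (12, k, 36), (12, p, 28), (12, p, 36), (12, r, 28), (12, r, 36), (12, z, 28), (12, z, 36), (33, r, 14), (33, r, 16), (33, r, 17), (33, w, 14), (33, w, 16), (33, w, 17), (33, x, 14), (33, x, 16), (33, x, 17)}.
Joining (Q ⋈ P) and S on A yields {(12, a, 28, 18, 21), (12, a, 28, 23, 16), (12, a, 28, 32, 17), (12, a, 36, 18, 21), (12, a, 36, 23, 16), (12, a, 36, 32, 17), (12, k, 28, 18, 21), (12, k, 28, 23, 16), (12, k, 28, 32, 17), (12, k, 36, 18, 21), (12, k, 36, 23, 16), (12, k, 36, 32, 17), (12, p, 28, 18, 21), (12, p, 28, 23, 16), (12, p, 28, 32, 17), (12, p, 36, 18, 21), (12, p, 36, 23, 16), (12, p, 36, 32, 17), (12, r, 28, 18, 21), (12, r, 28, 23, 16), (12, r, 28, 32, 17), (12, r, 36, 18, 21), (12, r, 36, 23, 16), (12, r, 36, 32, 17), (12, z, 28, 18, 21), (12, z, 28, 23, 16), (12, z, 28, 32, 17), (12, z, 36, 18, 21), (12, z, 36, 23, 16), (12, z, 36, 32, 17), (33, r, 14, 2, 25), (33, r, 16, 2, 25), (33, r, 17, 2, 25), (33, w, 14, 2, 25), (33, w, 16, 2, 25), (33, w, 17, 2, 25), (33, x, 14, 2, 25), (33, x, 16, 2, 25), (33, x, 17, 2, 25)}.
Filtering on G > B leaves {(12, a, 28, 18, 21), (12, a, 28, 23, 16), (12, a, 28, 32, 17), (12, a, 36, 18, 21), (12, a, 36, 23, 16), (12, a, 36, 32, 17), (12, k, 28, 18, 21), (12, k, 28, 23, 16), (12, k, 28, 32, 17), (12, k, 36, 18, 21), (12, k, 36, 23, 16), (12, k, 36, 32, 17), (12, p, 28, 18, 21), (12, p, 28, 23, 16), (12, p, 28, 32, 17), (12, p, 36, 18, 21), (12, p, 36, 23, 16), (12, p, 36, 32, 17), (12, r, 28, 18, 21), (12, r, 28, 23, 16), (12, r, 28, 32, 17), (12, r, 36, 18, 21), (12, r, 36, 23, 16), (12, r, 36, 32, 17), (12, z, 28, 18, 21), (12, z, 28, 23, 16), (12, z, 28, 32, 17), (12, z, 36, 18, 21), (12, z, 36, 23, 16), (12, z, 36, 32, 17)}.
Filtering on G ≠ 28 leaves {(12, a, 36, 18, 21), (12, a, 36, 23, 16), (12, a, 36, 32, 17), (12, k, 36, 18, 21), (12, k, 36, 23, 16), (12, k, 36, 32, 17), (12, p, 36, 18, 21), (12, p, 36, 23, 16), (12, p, 36, 32, 17), (12, r, 36, 18, 21), (12, r, 36, 23, 16), (12, r, 36, 32, 17), (12, z, 36, 18, 21), (12, z, 36, 23, 16), (12, z, 36, 32, 17)}.
π_{G, F} gives {(36, a), (36, k), (36, p), (36, r), (36, z)} (10 duplicate(s) eliminated).

{(36, a), (36, k), (36, p), (36, r), (36, z)}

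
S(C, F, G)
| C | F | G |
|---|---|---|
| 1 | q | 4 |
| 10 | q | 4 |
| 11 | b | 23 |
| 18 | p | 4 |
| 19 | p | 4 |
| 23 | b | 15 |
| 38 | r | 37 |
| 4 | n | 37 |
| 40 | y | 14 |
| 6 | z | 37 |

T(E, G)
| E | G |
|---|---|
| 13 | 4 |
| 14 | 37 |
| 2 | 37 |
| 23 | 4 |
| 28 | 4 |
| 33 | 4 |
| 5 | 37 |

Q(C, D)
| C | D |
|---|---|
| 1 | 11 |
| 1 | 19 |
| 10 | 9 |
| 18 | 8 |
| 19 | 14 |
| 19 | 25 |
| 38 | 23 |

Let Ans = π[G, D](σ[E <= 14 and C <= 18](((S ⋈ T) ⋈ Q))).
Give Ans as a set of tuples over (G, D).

{(4, 11), (4, 19), (4, 8), (4, 9)}

Natural join on G: {(1, q, 4, 13), (1, q, 4, 23), (1, q, 4, 28), (1, q, 4, 33), (10, q, 4, 13), (10, q, 4, 23), (10, q, 4, 28), (10, q, 4, 33), (18, p, 4, 13), (18, p, 4, 23), (18, p, 4, 28), (18, p, 4, 33), (19, p, 4, 13), (19, p, 4, 23), (19, p, 4, 28), (19, p, 4, 33), (38, r, 37, 14), (38, r, 37, 2), (38, r, 37, 5), (4, n, 37, 14), (4, n, 37, 2), (4, n, 37, 5), (6, z, 37, 14), (6, z, 37, 2), (6, z, 37, 5)}
Natural join on C: {(1, q, 4, 13, 11), (1, q, 4, 13, 19), (1, q, 4, 23, 11), (1, q, 4, 23, 19), (1, q, 4, 28, 11), (1, q, 4, 28, 19), (1, q, 4, 33, 11), (1, q, 4, 33, 19), (10, q, 4, 13, 9), (10, q, 4, 23, 9), (10, q, 4, 28, 9), (10, q, 4, 33, 9), (18, p, 4, 13, 8), (18, p, 4, 23, 8), (18, p, 4, 28, 8), (18, p, 4, 33, 8), (19, p, 4, 13, 14), (19, p, 4, 13, 25), (19, p, 4, 23, 14), (19, p, 4, 23, 25), (19, p, 4, 28, 14), (19, p, 4, 28, 25), (19, p, 4, 33, 14), (19, p, 4, 33, 25), (38, r, 37, 14, 23), (38, r, 37, 2, 23), (38, r, 37, 5, 23)}
σ[E <= 14 and C <= 18]: keep tuples satisfying E <= 14 and C <= 18 → {(1, q, 4, 13, 11), (1, q, 4, 13, 19), (10, q, 4, 13, 9), (18, p, 4, 13, 8)}
Projecting to G, D: {(4, 11), (4, 19), (4, 8), (4, 9)}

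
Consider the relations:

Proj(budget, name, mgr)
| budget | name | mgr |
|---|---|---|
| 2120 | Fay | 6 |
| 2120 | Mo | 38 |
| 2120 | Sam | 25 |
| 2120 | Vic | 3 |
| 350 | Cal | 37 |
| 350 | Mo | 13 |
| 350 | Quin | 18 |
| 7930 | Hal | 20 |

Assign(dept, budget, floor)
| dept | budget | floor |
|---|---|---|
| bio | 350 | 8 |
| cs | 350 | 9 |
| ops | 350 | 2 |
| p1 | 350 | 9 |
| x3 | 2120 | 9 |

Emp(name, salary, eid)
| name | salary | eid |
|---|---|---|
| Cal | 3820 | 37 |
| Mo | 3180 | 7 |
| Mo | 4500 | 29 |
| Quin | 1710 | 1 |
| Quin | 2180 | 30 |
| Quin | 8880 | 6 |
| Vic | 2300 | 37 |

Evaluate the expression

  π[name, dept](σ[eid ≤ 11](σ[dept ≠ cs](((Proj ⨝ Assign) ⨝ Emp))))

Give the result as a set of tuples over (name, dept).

{(Mo, bio), (Mo, ops), (Mo, p1), (Mo, x3), (Quin, bio), (Quin, ops), (Quin, p1)}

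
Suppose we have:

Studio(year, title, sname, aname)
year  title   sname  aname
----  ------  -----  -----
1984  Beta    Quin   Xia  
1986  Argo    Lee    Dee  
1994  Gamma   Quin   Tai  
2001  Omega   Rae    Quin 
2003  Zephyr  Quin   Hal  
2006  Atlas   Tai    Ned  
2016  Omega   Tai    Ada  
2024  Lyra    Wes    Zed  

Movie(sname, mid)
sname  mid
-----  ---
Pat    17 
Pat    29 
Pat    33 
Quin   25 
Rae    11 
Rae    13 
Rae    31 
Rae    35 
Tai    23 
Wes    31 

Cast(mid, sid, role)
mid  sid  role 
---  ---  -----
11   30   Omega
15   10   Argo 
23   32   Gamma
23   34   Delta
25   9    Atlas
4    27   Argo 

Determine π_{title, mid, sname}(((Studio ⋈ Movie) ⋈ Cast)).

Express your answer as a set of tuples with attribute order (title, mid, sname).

Studio ⋈ Movie (natural join on sname): {(1984, Beta, Quin, Xia, 25), (1994, Gamma, Quin, Tai, 25), (2001, Omega, Rae, Quin, 11), (2001, Omega, Rae, Quin, 13), (2001, Omega, Rae, Quin, 31), (2001, Omega, Rae, Quin, 35), (2003, Zephyr, Quin, Hal, 25), (2006, Atlas, Tai, Ned, 23), (2016, Omega, Tai, Ada, 23), (2024, Lyra, Wes, Zed, 31)}
(Studio ⋈ Movie) ⋈ Cast (natural join on mid): {(1984, Beta, Quin, Xia, 25, 9, Atlas), (1994, Gamma, Quin, Tai, 25, 9, Atlas), (2001, Omega, Rae, Quin, 11, 30, Omega), (2003, Zephyr, Quin, Hal, 25, 9, Atlas), (2006, Atlas, Tai, Ned, 23, 32, Gamma), (2006, Atlas, Tai, Ned, 23, 34, Delta), (2016, Omega, Tai, Ada, 23, 32, Gamma), (2016, Omega, Tai, Ada, 23, 34, Delta)}
Projecting to title, mid, sname (2 duplicate(s) eliminated): {(Atlas, 23, Tai), (Beta, 25, Quin), (Gamma, 25, Quin), (Omega, 11, Rae), (Omega, 23, Tai), (Zephyr, 25, Quin)}

{(Atlas, 23, Tai), (Beta, 25, Quin), (Gamma, 25, Quin), (Omega, 11, Rae), (Omega, 23, Tai), (Zephyr, 25, Quin)}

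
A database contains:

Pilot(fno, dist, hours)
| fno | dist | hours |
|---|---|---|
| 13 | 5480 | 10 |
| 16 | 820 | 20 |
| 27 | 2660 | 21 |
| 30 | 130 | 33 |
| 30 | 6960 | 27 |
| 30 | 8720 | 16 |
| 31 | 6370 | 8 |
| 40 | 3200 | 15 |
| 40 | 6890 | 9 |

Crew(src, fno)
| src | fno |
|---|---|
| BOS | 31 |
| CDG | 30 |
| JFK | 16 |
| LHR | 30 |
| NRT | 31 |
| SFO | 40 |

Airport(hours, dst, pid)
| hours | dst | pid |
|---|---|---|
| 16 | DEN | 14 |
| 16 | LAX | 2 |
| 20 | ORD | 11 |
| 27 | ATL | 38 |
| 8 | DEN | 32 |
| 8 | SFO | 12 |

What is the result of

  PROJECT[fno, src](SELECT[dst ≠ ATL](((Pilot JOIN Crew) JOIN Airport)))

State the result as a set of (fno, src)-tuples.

{(16, JFK), (30, CDG), (30, LHR), (31, BOS), (31, NRT)}

Joining Pilot and Crew on fno yields {(16, 820, 20, JFK), (30, 130, 33, CDG), (30, 130, 33, LHR), (30, 6960, 27, CDG), (30, 6960, 27, LHR), (30, 8720, 16, CDG), (30, 8720, 16, LHR), (31, 6370, 8, BOS), (31, 6370, 8, NRT), (40, 3200, 15, SFO), (40, 6890, 9, SFO)}.
Joining (Pilot JOIN Crew) and Airport on hours yields {(16, 820, 20, JFK, ORD, 11), (30, 6960, 27, CDG, ATL, 38), (30, 6960, 27, LHR, ATL, 38), (30, 8720, 16, CDG, DEN, 14), (30, 8720, 16, CDG, LAX, 2), (30, 8720, 16, LHR, DEN, 14), (30, 8720, 16, LHR, LAX, 2), (31, 6370, 8, BOS, DEN, 32), (31, 6370, 8, BOS, SFO, 12), (31, 6370, 8, NRT, DEN, 32), (31, 6370, 8, NRT, SFO, 12)}.
Selection dst ≠ ATL: {(16, 820, 20, JFK, ORD, 11), (30, 8720, 16, CDG, DEN, 14), (30, 8720, 16, CDG, LAX, 2), (30, 8720, 16, LHR, DEN, 14), (30, 8720, 16, LHR, LAX, 2), (31, 6370, 8, BOS, DEN, 32), (31, 6370, 8, BOS, SFO, 12), (31, 6370, 8, NRT, DEN, 32), (31, 6370, 8, NRT, SFO, 12)}
π[fno, src]: project onto (fno, src) (4 duplicate(s) eliminated) → {(16, JFK), (30, CDG), (30, LHR), (31, BOS), (31, NRT)}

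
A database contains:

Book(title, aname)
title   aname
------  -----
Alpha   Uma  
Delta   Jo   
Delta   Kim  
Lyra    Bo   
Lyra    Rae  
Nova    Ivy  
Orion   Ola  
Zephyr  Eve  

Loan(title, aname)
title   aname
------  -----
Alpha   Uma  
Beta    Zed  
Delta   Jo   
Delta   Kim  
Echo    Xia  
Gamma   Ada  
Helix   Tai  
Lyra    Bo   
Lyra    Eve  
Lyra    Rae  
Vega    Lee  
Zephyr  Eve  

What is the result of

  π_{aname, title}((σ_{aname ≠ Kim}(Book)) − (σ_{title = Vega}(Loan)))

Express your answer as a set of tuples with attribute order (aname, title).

{(Bo, Lyra), (Eve, Zephyr), (Ivy, Nova), (Jo, Delta), (Ola, Orion), (Rae, Lyra), (Uma, Alpha)}

Filtering on aname ≠ Kim leaves {(Alpha, Uma), (Delta, Jo), (Lyra, Bo), (Lyra, Rae), (Nova, Ivy), (Orion, Ola), (Zephyr, Eve)}.
Filtering on title = Vega leaves {(Vega, Lee)}.
Set difference of the two operands is {(Alpha, Uma), (Delta, Jo), (Lyra, Bo), (Lyra, Rae), (Nova, Ivy), (Orion, Ola), (Zephyr, Eve)}.
Keep only column(s) aname, title: {(Bo, Lyra), (Eve, Zephyr), (Ivy, Nova), (Jo, Delta), (Ola, Orion), (Rae, Lyra), (Uma, Alpha)}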